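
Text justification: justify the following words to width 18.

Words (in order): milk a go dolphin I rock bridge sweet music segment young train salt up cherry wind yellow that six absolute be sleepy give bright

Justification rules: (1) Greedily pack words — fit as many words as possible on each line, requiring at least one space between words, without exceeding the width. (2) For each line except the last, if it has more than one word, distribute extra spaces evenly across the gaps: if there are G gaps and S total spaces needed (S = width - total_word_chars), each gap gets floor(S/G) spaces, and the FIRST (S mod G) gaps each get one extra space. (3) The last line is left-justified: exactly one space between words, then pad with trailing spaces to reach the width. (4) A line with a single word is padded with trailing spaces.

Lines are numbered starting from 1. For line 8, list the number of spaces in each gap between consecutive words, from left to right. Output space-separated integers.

Line 1: ['milk', 'a', 'go', 'dolphin'] (min_width=17, slack=1)
Line 2: ['I', 'rock', 'bridge'] (min_width=13, slack=5)
Line 3: ['sweet', 'music'] (min_width=11, slack=7)
Line 4: ['segment', 'young'] (min_width=13, slack=5)
Line 5: ['train', 'salt', 'up'] (min_width=13, slack=5)
Line 6: ['cherry', 'wind', 'yellow'] (min_width=18, slack=0)
Line 7: ['that', 'six', 'absolute'] (min_width=17, slack=1)
Line 8: ['be', 'sleepy', 'give'] (min_width=14, slack=4)
Line 9: ['bright'] (min_width=6, slack=12)

Answer: 3 3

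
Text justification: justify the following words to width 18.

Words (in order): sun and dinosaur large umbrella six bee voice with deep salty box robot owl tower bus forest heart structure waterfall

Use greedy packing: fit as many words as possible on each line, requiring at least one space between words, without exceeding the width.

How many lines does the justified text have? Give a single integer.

Answer: 8

Derivation:
Line 1: ['sun', 'and', 'dinosaur'] (min_width=16, slack=2)
Line 2: ['large', 'umbrella', 'six'] (min_width=18, slack=0)
Line 3: ['bee', 'voice', 'with'] (min_width=14, slack=4)
Line 4: ['deep', 'salty', 'box'] (min_width=14, slack=4)
Line 5: ['robot', 'owl', 'tower'] (min_width=15, slack=3)
Line 6: ['bus', 'forest', 'heart'] (min_width=16, slack=2)
Line 7: ['structure'] (min_width=9, slack=9)
Line 8: ['waterfall'] (min_width=9, slack=9)
Total lines: 8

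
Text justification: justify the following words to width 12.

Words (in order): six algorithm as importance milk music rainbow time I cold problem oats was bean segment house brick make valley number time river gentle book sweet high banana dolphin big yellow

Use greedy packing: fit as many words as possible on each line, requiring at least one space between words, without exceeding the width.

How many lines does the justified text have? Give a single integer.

Line 1: ['six'] (min_width=3, slack=9)
Line 2: ['algorithm', 'as'] (min_width=12, slack=0)
Line 3: ['importance'] (min_width=10, slack=2)
Line 4: ['milk', 'music'] (min_width=10, slack=2)
Line 5: ['rainbow', 'time'] (min_width=12, slack=0)
Line 6: ['I', 'cold'] (min_width=6, slack=6)
Line 7: ['problem', 'oats'] (min_width=12, slack=0)
Line 8: ['was', 'bean'] (min_width=8, slack=4)
Line 9: ['segment'] (min_width=7, slack=5)
Line 10: ['house', 'brick'] (min_width=11, slack=1)
Line 11: ['make', 'valley'] (min_width=11, slack=1)
Line 12: ['number', 'time'] (min_width=11, slack=1)
Line 13: ['river', 'gentle'] (min_width=12, slack=0)
Line 14: ['book', 'sweet'] (min_width=10, slack=2)
Line 15: ['high', 'banana'] (min_width=11, slack=1)
Line 16: ['dolphin', 'big'] (min_width=11, slack=1)
Line 17: ['yellow'] (min_width=6, slack=6)
Total lines: 17

Answer: 17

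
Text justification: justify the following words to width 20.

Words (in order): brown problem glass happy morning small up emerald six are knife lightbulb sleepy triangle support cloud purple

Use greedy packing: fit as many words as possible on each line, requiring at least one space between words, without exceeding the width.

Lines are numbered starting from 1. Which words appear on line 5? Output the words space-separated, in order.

Line 1: ['brown', 'problem', 'glass'] (min_width=19, slack=1)
Line 2: ['happy', 'morning', 'small'] (min_width=19, slack=1)
Line 3: ['up', 'emerald', 'six', 'are'] (min_width=18, slack=2)
Line 4: ['knife', 'lightbulb'] (min_width=15, slack=5)
Line 5: ['sleepy', 'triangle'] (min_width=15, slack=5)
Line 6: ['support', 'cloud', 'purple'] (min_width=20, slack=0)

Answer: sleepy triangle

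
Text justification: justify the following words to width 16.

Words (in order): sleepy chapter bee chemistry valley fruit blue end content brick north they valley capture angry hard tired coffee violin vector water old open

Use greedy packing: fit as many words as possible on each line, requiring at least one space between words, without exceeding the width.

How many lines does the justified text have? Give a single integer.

Line 1: ['sleepy', 'chapter'] (min_width=14, slack=2)
Line 2: ['bee', 'chemistry'] (min_width=13, slack=3)
Line 3: ['valley', 'fruit'] (min_width=12, slack=4)
Line 4: ['blue', 'end', 'content'] (min_width=16, slack=0)
Line 5: ['brick', 'north', 'they'] (min_width=16, slack=0)
Line 6: ['valley', 'capture'] (min_width=14, slack=2)
Line 7: ['angry', 'hard', 'tired'] (min_width=16, slack=0)
Line 8: ['coffee', 'violin'] (min_width=13, slack=3)
Line 9: ['vector', 'water', 'old'] (min_width=16, slack=0)
Line 10: ['open'] (min_width=4, slack=12)
Total lines: 10

Answer: 10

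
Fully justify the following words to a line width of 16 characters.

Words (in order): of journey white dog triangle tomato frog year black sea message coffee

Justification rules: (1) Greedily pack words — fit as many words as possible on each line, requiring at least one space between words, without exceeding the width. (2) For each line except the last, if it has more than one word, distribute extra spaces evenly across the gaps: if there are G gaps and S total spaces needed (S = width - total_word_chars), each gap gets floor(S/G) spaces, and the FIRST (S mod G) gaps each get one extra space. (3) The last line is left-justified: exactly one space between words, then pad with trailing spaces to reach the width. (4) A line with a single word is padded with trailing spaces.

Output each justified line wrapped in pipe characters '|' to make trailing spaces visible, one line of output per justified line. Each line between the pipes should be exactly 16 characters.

Answer: |of journey white|
|dog     triangle|
|tomato frog year|
|black        sea|
|message coffee  |

Derivation:
Line 1: ['of', 'journey', 'white'] (min_width=16, slack=0)
Line 2: ['dog', 'triangle'] (min_width=12, slack=4)
Line 3: ['tomato', 'frog', 'year'] (min_width=16, slack=0)
Line 4: ['black', 'sea'] (min_width=9, slack=7)
Line 5: ['message', 'coffee'] (min_width=14, slack=2)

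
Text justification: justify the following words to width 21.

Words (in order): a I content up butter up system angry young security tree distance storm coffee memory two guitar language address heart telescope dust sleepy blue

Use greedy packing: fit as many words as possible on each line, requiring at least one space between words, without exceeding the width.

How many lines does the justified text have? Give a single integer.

Answer: 8

Derivation:
Line 1: ['a', 'I', 'content', 'up', 'butter'] (min_width=21, slack=0)
Line 2: ['up', 'system', 'angry', 'young'] (min_width=21, slack=0)
Line 3: ['security', 'tree'] (min_width=13, slack=8)
Line 4: ['distance', 'storm', 'coffee'] (min_width=21, slack=0)
Line 5: ['memory', 'two', 'guitar'] (min_width=17, slack=4)
Line 6: ['language', 'address'] (min_width=16, slack=5)
Line 7: ['heart', 'telescope', 'dust'] (min_width=20, slack=1)
Line 8: ['sleepy', 'blue'] (min_width=11, slack=10)
Total lines: 8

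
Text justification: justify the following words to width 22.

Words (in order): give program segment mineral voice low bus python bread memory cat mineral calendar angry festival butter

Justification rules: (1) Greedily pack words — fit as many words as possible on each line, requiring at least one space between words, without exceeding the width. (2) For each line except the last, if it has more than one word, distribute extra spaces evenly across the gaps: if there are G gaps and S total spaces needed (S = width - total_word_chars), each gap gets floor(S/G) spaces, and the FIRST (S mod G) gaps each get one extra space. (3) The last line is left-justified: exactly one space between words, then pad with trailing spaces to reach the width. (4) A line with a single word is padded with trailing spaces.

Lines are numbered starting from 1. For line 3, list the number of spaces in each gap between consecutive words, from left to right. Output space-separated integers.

Answer: 3 2

Derivation:
Line 1: ['give', 'program', 'segment'] (min_width=20, slack=2)
Line 2: ['mineral', 'voice', 'low', 'bus'] (min_width=21, slack=1)
Line 3: ['python', 'bread', 'memory'] (min_width=19, slack=3)
Line 4: ['cat', 'mineral', 'calendar'] (min_width=20, slack=2)
Line 5: ['angry', 'festival', 'butter'] (min_width=21, slack=1)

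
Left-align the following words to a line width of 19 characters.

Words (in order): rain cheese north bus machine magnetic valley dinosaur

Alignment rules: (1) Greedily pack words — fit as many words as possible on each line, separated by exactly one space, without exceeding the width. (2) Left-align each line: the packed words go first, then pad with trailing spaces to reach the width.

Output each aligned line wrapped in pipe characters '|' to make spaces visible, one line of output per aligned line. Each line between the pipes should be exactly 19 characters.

Answer: |rain cheese north  |
|bus machine        |
|magnetic valley    |
|dinosaur           |

Derivation:
Line 1: ['rain', 'cheese', 'north'] (min_width=17, slack=2)
Line 2: ['bus', 'machine'] (min_width=11, slack=8)
Line 3: ['magnetic', 'valley'] (min_width=15, slack=4)
Line 4: ['dinosaur'] (min_width=8, slack=11)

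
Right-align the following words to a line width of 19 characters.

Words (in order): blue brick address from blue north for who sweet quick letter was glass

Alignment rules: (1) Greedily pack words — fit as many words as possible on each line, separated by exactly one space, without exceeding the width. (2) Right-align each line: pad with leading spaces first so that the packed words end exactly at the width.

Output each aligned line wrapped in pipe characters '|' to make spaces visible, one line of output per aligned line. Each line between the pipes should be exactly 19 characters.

Line 1: ['blue', 'brick', 'address'] (min_width=18, slack=1)
Line 2: ['from', 'blue', 'north', 'for'] (min_width=19, slack=0)
Line 3: ['who', 'sweet', 'quick'] (min_width=15, slack=4)
Line 4: ['letter', 'was', 'glass'] (min_width=16, slack=3)

Answer: | blue brick address|
|from blue north for|
|    who sweet quick|
|   letter was glass|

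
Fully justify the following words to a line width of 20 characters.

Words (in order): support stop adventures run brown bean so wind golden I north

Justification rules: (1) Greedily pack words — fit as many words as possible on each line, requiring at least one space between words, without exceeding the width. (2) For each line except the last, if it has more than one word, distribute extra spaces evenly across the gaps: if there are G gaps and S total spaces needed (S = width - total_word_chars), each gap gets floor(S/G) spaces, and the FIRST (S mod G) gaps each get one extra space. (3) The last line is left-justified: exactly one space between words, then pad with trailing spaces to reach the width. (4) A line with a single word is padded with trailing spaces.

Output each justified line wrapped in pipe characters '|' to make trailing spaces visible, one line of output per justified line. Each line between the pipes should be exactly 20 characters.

Line 1: ['support', 'stop'] (min_width=12, slack=8)
Line 2: ['adventures', 'run', 'brown'] (min_width=20, slack=0)
Line 3: ['bean', 'so', 'wind', 'golden'] (min_width=19, slack=1)
Line 4: ['I', 'north'] (min_width=7, slack=13)

Answer: |support         stop|
|adventures run brown|
|bean  so wind golden|
|I north             |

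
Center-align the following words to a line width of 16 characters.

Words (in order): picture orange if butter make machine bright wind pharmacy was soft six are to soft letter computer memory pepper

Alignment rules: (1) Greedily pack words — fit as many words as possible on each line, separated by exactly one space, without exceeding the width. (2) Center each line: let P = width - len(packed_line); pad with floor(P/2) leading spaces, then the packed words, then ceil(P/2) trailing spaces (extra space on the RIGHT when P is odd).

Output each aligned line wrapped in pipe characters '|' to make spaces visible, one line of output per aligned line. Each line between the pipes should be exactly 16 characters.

Line 1: ['picture', 'orange'] (min_width=14, slack=2)
Line 2: ['if', 'butter', 'make'] (min_width=14, slack=2)
Line 3: ['machine', 'bright'] (min_width=14, slack=2)
Line 4: ['wind', 'pharmacy'] (min_width=13, slack=3)
Line 5: ['was', 'soft', 'six', 'are'] (min_width=16, slack=0)
Line 6: ['to', 'soft', 'letter'] (min_width=14, slack=2)
Line 7: ['computer', 'memory'] (min_width=15, slack=1)
Line 8: ['pepper'] (min_width=6, slack=10)

Answer: | picture orange |
| if butter make |
| machine bright |
| wind pharmacy  |
|was soft six are|
| to soft letter |
|computer memory |
|     pepper     |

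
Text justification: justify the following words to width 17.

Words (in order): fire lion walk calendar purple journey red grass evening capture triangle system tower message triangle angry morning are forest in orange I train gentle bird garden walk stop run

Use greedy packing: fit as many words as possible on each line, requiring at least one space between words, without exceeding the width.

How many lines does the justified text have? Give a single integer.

Line 1: ['fire', 'lion', 'walk'] (min_width=14, slack=3)
Line 2: ['calendar', 'purple'] (min_width=15, slack=2)
Line 3: ['journey', 'red', 'grass'] (min_width=17, slack=0)
Line 4: ['evening', 'capture'] (min_width=15, slack=2)
Line 5: ['triangle', 'system'] (min_width=15, slack=2)
Line 6: ['tower', 'message'] (min_width=13, slack=4)
Line 7: ['triangle', 'angry'] (min_width=14, slack=3)
Line 8: ['morning', 'are'] (min_width=11, slack=6)
Line 9: ['forest', 'in', 'orange'] (min_width=16, slack=1)
Line 10: ['I', 'train', 'gentle'] (min_width=14, slack=3)
Line 11: ['bird', 'garden', 'walk'] (min_width=16, slack=1)
Line 12: ['stop', 'run'] (min_width=8, slack=9)
Total lines: 12

Answer: 12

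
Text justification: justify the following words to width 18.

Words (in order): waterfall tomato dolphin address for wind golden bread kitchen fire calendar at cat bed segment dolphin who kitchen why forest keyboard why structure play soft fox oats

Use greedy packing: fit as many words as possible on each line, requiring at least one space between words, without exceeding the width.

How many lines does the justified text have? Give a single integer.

Line 1: ['waterfall', 'tomato'] (min_width=16, slack=2)
Line 2: ['dolphin', 'address'] (min_width=15, slack=3)
Line 3: ['for', 'wind', 'golden'] (min_width=15, slack=3)
Line 4: ['bread', 'kitchen', 'fire'] (min_width=18, slack=0)
Line 5: ['calendar', 'at', 'cat'] (min_width=15, slack=3)
Line 6: ['bed', 'segment'] (min_width=11, slack=7)
Line 7: ['dolphin', 'who'] (min_width=11, slack=7)
Line 8: ['kitchen', 'why', 'forest'] (min_width=18, slack=0)
Line 9: ['keyboard', 'why'] (min_width=12, slack=6)
Line 10: ['structure', 'play'] (min_width=14, slack=4)
Line 11: ['soft', 'fox', 'oats'] (min_width=13, slack=5)
Total lines: 11

Answer: 11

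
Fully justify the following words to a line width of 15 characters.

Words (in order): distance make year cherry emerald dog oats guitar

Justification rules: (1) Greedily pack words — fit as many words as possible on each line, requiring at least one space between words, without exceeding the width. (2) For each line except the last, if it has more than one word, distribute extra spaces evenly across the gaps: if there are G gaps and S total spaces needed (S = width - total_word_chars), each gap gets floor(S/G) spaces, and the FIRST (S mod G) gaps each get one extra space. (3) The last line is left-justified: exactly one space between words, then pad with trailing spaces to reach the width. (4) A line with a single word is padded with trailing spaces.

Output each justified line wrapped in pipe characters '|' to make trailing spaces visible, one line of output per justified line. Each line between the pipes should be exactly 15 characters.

Line 1: ['distance', 'make'] (min_width=13, slack=2)
Line 2: ['year', 'cherry'] (min_width=11, slack=4)
Line 3: ['emerald', 'dog'] (min_width=11, slack=4)
Line 4: ['oats', 'guitar'] (min_width=11, slack=4)

Answer: |distance   make|
|year     cherry|
|emerald     dog|
|oats guitar    |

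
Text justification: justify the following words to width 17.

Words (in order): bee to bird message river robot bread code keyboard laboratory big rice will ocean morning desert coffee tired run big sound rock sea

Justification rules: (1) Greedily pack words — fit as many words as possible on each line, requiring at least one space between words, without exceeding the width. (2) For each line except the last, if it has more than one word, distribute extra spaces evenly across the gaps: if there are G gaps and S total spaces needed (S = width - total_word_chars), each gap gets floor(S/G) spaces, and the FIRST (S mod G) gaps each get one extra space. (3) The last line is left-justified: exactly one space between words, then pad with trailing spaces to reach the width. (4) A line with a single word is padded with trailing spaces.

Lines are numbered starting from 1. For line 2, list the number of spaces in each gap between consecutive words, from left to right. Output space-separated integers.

Answer: 5

Derivation:
Line 1: ['bee', 'to', 'bird'] (min_width=11, slack=6)
Line 2: ['message', 'river'] (min_width=13, slack=4)
Line 3: ['robot', 'bread', 'code'] (min_width=16, slack=1)
Line 4: ['keyboard'] (min_width=8, slack=9)
Line 5: ['laboratory', 'big'] (min_width=14, slack=3)
Line 6: ['rice', 'will', 'ocean'] (min_width=15, slack=2)
Line 7: ['morning', 'desert'] (min_width=14, slack=3)
Line 8: ['coffee', 'tired', 'run'] (min_width=16, slack=1)
Line 9: ['big', 'sound', 'rock'] (min_width=14, slack=3)
Line 10: ['sea'] (min_width=3, slack=14)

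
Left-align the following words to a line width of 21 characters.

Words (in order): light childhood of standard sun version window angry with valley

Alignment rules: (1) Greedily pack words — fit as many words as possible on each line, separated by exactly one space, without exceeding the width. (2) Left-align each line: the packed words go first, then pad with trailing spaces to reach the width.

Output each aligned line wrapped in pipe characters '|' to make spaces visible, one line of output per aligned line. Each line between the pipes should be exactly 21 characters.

Line 1: ['light', 'childhood', 'of'] (min_width=18, slack=3)
Line 2: ['standard', 'sun', 'version'] (min_width=20, slack=1)
Line 3: ['window', 'angry', 'with'] (min_width=17, slack=4)
Line 4: ['valley'] (min_width=6, slack=15)

Answer: |light childhood of   |
|standard sun version |
|window angry with    |
|valley               |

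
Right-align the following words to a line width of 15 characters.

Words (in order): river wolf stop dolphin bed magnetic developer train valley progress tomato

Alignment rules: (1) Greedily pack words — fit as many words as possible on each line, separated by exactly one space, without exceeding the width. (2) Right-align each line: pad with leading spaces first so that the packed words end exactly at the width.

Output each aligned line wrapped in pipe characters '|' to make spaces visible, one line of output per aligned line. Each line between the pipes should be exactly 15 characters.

Answer: |river wolf stop|
|    dolphin bed|
|       magnetic|
|developer train|
|valley progress|
|         tomato|

Derivation:
Line 1: ['river', 'wolf', 'stop'] (min_width=15, slack=0)
Line 2: ['dolphin', 'bed'] (min_width=11, slack=4)
Line 3: ['magnetic'] (min_width=8, slack=7)
Line 4: ['developer', 'train'] (min_width=15, slack=0)
Line 5: ['valley', 'progress'] (min_width=15, slack=0)
Line 6: ['tomato'] (min_width=6, slack=9)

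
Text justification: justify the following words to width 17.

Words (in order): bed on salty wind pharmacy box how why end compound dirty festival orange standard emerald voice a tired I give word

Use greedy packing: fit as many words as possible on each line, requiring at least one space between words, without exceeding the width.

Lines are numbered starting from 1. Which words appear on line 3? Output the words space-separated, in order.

Line 1: ['bed', 'on', 'salty', 'wind'] (min_width=17, slack=0)
Line 2: ['pharmacy', 'box', 'how'] (min_width=16, slack=1)
Line 3: ['why', 'end', 'compound'] (min_width=16, slack=1)
Line 4: ['dirty', 'festival'] (min_width=14, slack=3)
Line 5: ['orange', 'standard'] (min_width=15, slack=2)
Line 6: ['emerald', 'voice', 'a'] (min_width=15, slack=2)
Line 7: ['tired', 'I', 'give', 'word'] (min_width=17, slack=0)

Answer: why end compound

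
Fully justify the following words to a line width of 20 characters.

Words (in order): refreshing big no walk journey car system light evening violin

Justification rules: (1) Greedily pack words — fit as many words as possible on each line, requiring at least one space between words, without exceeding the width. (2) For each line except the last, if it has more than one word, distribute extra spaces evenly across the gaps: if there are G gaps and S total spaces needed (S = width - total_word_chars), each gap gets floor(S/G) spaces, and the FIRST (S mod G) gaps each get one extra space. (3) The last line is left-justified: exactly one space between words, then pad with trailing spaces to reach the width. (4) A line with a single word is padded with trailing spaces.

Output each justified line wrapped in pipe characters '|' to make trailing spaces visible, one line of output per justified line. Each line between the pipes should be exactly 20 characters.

Answer: |refreshing   big  no|
|walk   journey   car|
|system light evening|
|violin              |

Derivation:
Line 1: ['refreshing', 'big', 'no'] (min_width=17, slack=3)
Line 2: ['walk', 'journey', 'car'] (min_width=16, slack=4)
Line 3: ['system', 'light', 'evening'] (min_width=20, slack=0)
Line 4: ['violin'] (min_width=6, slack=14)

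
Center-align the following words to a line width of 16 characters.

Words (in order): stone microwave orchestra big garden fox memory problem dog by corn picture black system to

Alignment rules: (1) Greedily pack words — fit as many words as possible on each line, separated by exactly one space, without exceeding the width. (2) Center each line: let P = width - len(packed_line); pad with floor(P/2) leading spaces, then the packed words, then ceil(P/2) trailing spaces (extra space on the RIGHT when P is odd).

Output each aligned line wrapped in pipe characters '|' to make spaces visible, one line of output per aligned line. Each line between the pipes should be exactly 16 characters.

Line 1: ['stone', 'microwave'] (min_width=15, slack=1)
Line 2: ['orchestra', 'big'] (min_width=13, slack=3)
Line 3: ['garden', 'fox'] (min_width=10, slack=6)
Line 4: ['memory', 'problem'] (min_width=14, slack=2)
Line 5: ['dog', 'by', 'corn'] (min_width=11, slack=5)
Line 6: ['picture', 'black'] (min_width=13, slack=3)
Line 7: ['system', 'to'] (min_width=9, slack=7)

Answer: |stone microwave |
| orchestra big  |
|   garden fox   |
| memory problem |
|  dog by corn   |
| picture black  |
|   system to    |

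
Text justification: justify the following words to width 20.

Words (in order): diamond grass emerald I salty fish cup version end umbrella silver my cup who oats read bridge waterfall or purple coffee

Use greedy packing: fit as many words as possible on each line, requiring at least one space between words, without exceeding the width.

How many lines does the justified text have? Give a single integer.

Answer: 7

Derivation:
Line 1: ['diamond', 'grass'] (min_width=13, slack=7)
Line 2: ['emerald', 'I', 'salty', 'fish'] (min_width=20, slack=0)
Line 3: ['cup', 'version', 'end'] (min_width=15, slack=5)
Line 4: ['umbrella', 'silver', 'my'] (min_width=18, slack=2)
Line 5: ['cup', 'who', 'oats', 'read'] (min_width=17, slack=3)
Line 6: ['bridge', 'waterfall', 'or'] (min_width=19, slack=1)
Line 7: ['purple', 'coffee'] (min_width=13, slack=7)
Total lines: 7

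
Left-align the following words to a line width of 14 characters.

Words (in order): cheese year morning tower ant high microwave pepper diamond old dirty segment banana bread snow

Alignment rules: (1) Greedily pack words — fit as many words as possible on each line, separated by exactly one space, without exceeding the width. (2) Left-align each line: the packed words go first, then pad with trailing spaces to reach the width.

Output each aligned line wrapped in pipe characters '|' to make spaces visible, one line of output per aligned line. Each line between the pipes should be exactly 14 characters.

Answer: |cheese year   |
|morning tower |
|ant high      |
|microwave     |
|pepper diamond|
|old dirty     |
|segment banana|
|bread snow    |

Derivation:
Line 1: ['cheese', 'year'] (min_width=11, slack=3)
Line 2: ['morning', 'tower'] (min_width=13, slack=1)
Line 3: ['ant', 'high'] (min_width=8, slack=6)
Line 4: ['microwave'] (min_width=9, slack=5)
Line 5: ['pepper', 'diamond'] (min_width=14, slack=0)
Line 6: ['old', 'dirty'] (min_width=9, slack=5)
Line 7: ['segment', 'banana'] (min_width=14, slack=0)
Line 8: ['bread', 'snow'] (min_width=10, slack=4)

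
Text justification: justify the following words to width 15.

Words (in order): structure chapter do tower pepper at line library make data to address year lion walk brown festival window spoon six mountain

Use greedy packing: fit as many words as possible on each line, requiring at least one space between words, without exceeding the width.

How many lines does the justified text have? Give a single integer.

Answer: 10

Derivation:
Line 1: ['structure'] (min_width=9, slack=6)
Line 2: ['chapter', 'do'] (min_width=10, slack=5)
Line 3: ['tower', 'pepper', 'at'] (min_width=15, slack=0)
Line 4: ['line', 'library'] (min_width=12, slack=3)
Line 5: ['make', 'data', 'to'] (min_width=12, slack=3)
Line 6: ['address', 'year'] (min_width=12, slack=3)
Line 7: ['lion', 'walk', 'brown'] (min_width=15, slack=0)
Line 8: ['festival', 'window'] (min_width=15, slack=0)
Line 9: ['spoon', 'six'] (min_width=9, slack=6)
Line 10: ['mountain'] (min_width=8, slack=7)
Total lines: 10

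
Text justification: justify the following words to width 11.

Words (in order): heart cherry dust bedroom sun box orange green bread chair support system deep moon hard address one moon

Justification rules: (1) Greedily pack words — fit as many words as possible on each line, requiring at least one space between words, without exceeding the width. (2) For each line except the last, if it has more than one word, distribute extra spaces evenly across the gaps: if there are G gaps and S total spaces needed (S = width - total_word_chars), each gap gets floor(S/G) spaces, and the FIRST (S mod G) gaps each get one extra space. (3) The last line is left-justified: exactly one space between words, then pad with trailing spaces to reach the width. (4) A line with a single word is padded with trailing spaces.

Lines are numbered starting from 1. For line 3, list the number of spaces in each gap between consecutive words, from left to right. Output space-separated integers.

Line 1: ['heart'] (min_width=5, slack=6)
Line 2: ['cherry', 'dust'] (min_width=11, slack=0)
Line 3: ['bedroom', 'sun'] (min_width=11, slack=0)
Line 4: ['box', 'orange'] (min_width=10, slack=1)
Line 5: ['green', 'bread'] (min_width=11, slack=0)
Line 6: ['chair'] (min_width=5, slack=6)
Line 7: ['support'] (min_width=7, slack=4)
Line 8: ['system', 'deep'] (min_width=11, slack=0)
Line 9: ['moon', 'hard'] (min_width=9, slack=2)
Line 10: ['address', 'one'] (min_width=11, slack=0)
Line 11: ['moon'] (min_width=4, slack=7)

Answer: 1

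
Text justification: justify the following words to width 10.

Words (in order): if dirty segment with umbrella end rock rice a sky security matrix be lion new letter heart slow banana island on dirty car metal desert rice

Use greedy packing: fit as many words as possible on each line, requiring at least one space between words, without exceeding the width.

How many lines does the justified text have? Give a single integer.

Answer: 17

Derivation:
Line 1: ['if', 'dirty'] (min_width=8, slack=2)
Line 2: ['segment'] (min_width=7, slack=3)
Line 3: ['with'] (min_width=4, slack=6)
Line 4: ['umbrella'] (min_width=8, slack=2)
Line 5: ['end', 'rock'] (min_width=8, slack=2)
Line 6: ['rice', 'a', 'sky'] (min_width=10, slack=0)
Line 7: ['security'] (min_width=8, slack=2)
Line 8: ['matrix', 'be'] (min_width=9, slack=1)
Line 9: ['lion', 'new'] (min_width=8, slack=2)
Line 10: ['letter'] (min_width=6, slack=4)
Line 11: ['heart', 'slow'] (min_width=10, slack=0)
Line 12: ['banana'] (min_width=6, slack=4)
Line 13: ['island', 'on'] (min_width=9, slack=1)
Line 14: ['dirty', 'car'] (min_width=9, slack=1)
Line 15: ['metal'] (min_width=5, slack=5)
Line 16: ['desert'] (min_width=6, slack=4)
Line 17: ['rice'] (min_width=4, slack=6)
Total lines: 17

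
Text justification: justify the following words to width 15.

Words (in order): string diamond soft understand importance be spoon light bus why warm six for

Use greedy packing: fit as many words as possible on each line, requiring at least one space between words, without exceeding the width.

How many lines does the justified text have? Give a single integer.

Line 1: ['string', 'diamond'] (min_width=14, slack=1)
Line 2: ['soft', 'understand'] (min_width=15, slack=0)
Line 3: ['importance', 'be'] (min_width=13, slack=2)
Line 4: ['spoon', 'light', 'bus'] (min_width=15, slack=0)
Line 5: ['why', 'warm', 'six'] (min_width=12, slack=3)
Line 6: ['for'] (min_width=3, slack=12)
Total lines: 6

Answer: 6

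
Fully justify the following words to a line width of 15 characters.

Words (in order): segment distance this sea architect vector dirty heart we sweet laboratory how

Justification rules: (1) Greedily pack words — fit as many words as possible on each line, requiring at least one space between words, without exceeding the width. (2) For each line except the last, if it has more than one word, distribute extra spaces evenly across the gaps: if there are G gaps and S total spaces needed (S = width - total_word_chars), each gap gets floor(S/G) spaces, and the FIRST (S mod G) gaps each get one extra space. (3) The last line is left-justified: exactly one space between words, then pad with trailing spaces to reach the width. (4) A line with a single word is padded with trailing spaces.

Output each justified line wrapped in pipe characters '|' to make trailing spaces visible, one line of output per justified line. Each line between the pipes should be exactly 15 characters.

Answer: |segment        |
|distance   this|
|sea   architect|
|vector    dirty|
|heart  we sweet|
|laboratory how |

Derivation:
Line 1: ['segment'] (min_width=7, slack=8)
Line 2: ['distance', 'this'] (min_width=13, slack=2)
Line 3: ['sea', 'architect'] (min_width=13, slack=2)
Line 4: ['vector', 'dirty'] (min_width=12, slack=3)
Line 5: ['heart', 'we', 'sweet'] (min_width=14, slack=1)
Line 6: ['laboratory', 'how'] (min_width=14, slack=1)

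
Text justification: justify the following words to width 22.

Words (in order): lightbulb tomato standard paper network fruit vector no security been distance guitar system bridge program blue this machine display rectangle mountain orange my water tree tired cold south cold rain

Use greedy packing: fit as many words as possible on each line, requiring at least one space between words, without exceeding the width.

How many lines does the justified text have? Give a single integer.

Answer: 11

Derivation:
Line 1: ['lightbulb', 'tomato'] (min_width=16, slack=6)
Line 2: ['standard', 'paper', 'network'] (min_width=22, slack=0)
Line 3: ['fruit', 'vector', 'no'] (min_width=15, slack=7)
Line 4: ['security', 'been', 'distance'] (min_width=22, slack=0)
Line 5: ['guitar', 'system', 'bridge'] (min_width=20, slack=2)
Line 6: ['program', 'blue', 'this'] (min_width=17, slack=5)
Line 7: ['machine', 'display'] (min_width=15, slack=7)
Line 8: ['rectangle', 'mountain'] (min_width=18, slack=4)
Line 9: ['orange', 'my', 'water', 'tree'] (min_width=20, slack=2)
Line 10: ['tired', 'cold', 'south', 'cold'] (min_width=21, slack=1)
Line 11: ['rain'] (min_width=4, slack=18)
Total lines: 11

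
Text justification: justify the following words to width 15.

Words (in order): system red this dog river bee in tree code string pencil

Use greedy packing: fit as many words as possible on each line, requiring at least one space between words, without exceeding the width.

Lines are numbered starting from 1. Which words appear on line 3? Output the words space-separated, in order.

Answer: in tree code

Derivation:
Line 1: ['system', 'red', 'this'] (min_width=15, slack=0)
Line 2: ['dog', 'river', 'bee'] (min_width=13, slack=2)
Line 3: ['in', 'tree', 'code'] (min_width=12, slack=3)
Line 4: ['string', 'pencil'] (min_width=13, slack=2)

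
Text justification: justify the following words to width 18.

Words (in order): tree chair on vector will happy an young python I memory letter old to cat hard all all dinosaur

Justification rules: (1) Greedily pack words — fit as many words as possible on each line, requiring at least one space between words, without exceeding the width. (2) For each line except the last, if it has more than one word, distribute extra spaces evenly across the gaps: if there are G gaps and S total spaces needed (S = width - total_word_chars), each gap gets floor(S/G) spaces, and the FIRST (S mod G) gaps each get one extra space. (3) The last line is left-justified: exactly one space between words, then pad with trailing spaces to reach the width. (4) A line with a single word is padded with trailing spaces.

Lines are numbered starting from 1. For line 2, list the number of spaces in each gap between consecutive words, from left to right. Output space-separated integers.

Answer: 2 1

Derivation:
Line 1: ['tree', 'chair', 'on'] (min_width=13, slack=5)
Line 2: ['vector', 'will', 'happy'] (min_width=17, slack=1)
Line 3: ['an', 'young', 'python', 'I'] (min_width=17, slack=1)
Line 4: ['memory', 'letter', 'old'] (min_width=17, slack=1)
Line 5: ['to', 'cat', 'hard', 'all'] (min_width=15, slack=3)
Line 6: ['all', 'dinosaur'] (min_width=12, slack=6)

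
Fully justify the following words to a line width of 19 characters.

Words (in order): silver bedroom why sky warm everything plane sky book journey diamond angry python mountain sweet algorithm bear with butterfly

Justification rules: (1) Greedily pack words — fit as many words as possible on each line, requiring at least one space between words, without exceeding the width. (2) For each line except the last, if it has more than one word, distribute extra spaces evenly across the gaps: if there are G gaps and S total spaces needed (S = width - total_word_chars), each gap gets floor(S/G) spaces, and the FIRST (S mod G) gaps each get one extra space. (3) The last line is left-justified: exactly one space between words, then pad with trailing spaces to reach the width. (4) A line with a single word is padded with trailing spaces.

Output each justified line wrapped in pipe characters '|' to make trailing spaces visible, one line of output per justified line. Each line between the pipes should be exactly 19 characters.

Answer: |silver  bedroom why|
|sky warm everything|
|plane    sky   book|
|journey     diamond|
|angry        python|
|mountain      sweet|
|algorithm bear with|
|butterfly          |

Derivation:
Line 1: ['silver', 'bedroom', 'why'] (min_width=18, slack=1)
Line 2: ['sky', 'warm', 'everything'] (min_width=19, slack=0)
Line 3: ['plane', 'sky', 'book'] (min_width=14, slack=5)
Line 4: ['journey', 'diamond'] (min_width=15, slack=4)
Line 5: ['angry', 'python'] (min_width=12, slack=7)
Line 6: ['mountain', 'sweet'] (min_width=14, slack=5)
Line 7: ['algorithm', 'bear', 'with'] (min_width=19, slack=0)
Line 8: ['butterfly'] (min_width=9, slack=10)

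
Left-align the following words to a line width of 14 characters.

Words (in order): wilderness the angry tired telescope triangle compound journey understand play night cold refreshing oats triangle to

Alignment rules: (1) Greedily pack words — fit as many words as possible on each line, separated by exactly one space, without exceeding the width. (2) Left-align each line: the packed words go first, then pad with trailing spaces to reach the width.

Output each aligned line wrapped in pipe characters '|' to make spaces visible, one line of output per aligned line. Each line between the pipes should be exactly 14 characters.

Answer: |wilderness the|
|angry tired   |
|telescope     |
|triangle      |
|compound      |
|journey       |
|understand    |
|play night    |
|cold          |
|refreshing    |
|oats triangle |
|to            |

Derivation:
Line 1: ['wilderness', 'the'] (min_width=14, slack=0)
Line 2: ['angry', 'tired'] (min_width=11, slack=3)
Line 3: ['telescope'] (min_width=9, slack=5)
Line 4: ['triangle'] (min_width=8, slack=6)
Line 5: ['compound'] (min_width=8, slack=6)
Line 6: ['journey'] (min_width=7, slack=7)
Line 7: ['understand'] (min_width=10, slack=4)
Line 8: ['play', 'night'] (min_width=10, slack=4)
Line 9: ['cold'] (min_width=4, slack=10)
Line 10: ['refreshing'] (min_width=10, slack=4)
Line 11: ['oats', 'triangle'] (min_width=13, slack=1)
Line 12: ['to'] (min_width=2, slack=12)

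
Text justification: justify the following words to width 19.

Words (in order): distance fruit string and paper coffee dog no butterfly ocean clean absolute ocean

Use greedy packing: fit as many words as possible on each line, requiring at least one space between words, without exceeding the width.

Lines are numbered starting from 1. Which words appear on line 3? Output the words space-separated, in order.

Answer: coffee dog no

Derivation:
Line 1: ['distance', 'fruit'] (min_width=14, slack=5)
Line 2: ['string', 'and', 'paper'] (min_width=16, slack=3)
Line 3: ['coffee', 'dog', 'no'] (min_width=13, slack=6)
Line 4: ['butterfly', 'ocean'] (min_width=15, slack=4)
Line 5: ['clean', 'absolute'] (min_width=14, slack=5)
Line 6: ['ocean'] (min_width=5, slack=14)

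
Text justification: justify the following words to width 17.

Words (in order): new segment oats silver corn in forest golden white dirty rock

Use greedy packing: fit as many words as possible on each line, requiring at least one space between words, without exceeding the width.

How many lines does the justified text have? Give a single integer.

Answer: 4

Derivation:
Line 1: ['new', 'segment', 'oats'] (min_width=16, slack=1)
Line 2: ['silver', 'corn', 'in'] (min_width=14, slack=3)
Line 3: ['forest', 'golden'] (min_width=13, slack=4)
Line 4: ['white', 'dirty', 'rock'] (min_width=16, slack=1)
Total lines: 4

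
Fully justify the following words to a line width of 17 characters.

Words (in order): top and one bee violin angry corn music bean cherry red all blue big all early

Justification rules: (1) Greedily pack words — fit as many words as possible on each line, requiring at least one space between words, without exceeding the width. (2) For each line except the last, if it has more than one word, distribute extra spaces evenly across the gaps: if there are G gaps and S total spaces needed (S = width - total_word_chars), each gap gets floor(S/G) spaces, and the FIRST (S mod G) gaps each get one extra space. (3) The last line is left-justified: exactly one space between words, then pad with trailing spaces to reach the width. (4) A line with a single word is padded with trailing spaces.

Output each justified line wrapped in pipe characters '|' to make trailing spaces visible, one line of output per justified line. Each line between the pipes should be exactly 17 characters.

Answer: |top  and  one bee|
|violin angry corn|
|music bean cherry|
|red  all blue big|
|all early        |

Derivation:
Line 1: ['top', 'and', 'one', 'bee'] (min_width=15, slack=2)
Line 2: ['violin', 'angry', 'corn'] (min_width=17, slack=0)
Line 3: ['music', 'bean', 'cherry'] (min_width=17, slack=0)
Line 4: ['red', 'all', 'blue', 'big'] (min_width=16, slack=1)
Line 5: ['all', 'early'] (min_width=9, slack=8)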